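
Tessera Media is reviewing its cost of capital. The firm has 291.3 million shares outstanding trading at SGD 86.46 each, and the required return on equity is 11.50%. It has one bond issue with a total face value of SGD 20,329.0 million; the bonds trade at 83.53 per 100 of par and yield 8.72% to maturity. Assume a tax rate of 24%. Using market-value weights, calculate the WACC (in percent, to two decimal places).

9.54%

Market value of equity E = 86.46 × 291.3m = 25185.798m. Market value of debt D = 20329m × 83.53/100 = 16980.8137m.
Total capital V = 25185.798 + 16980.8137 = 42166.6117.
Equity: weight = 25185.798/42166.6117 = 0.5973; cost = 11.5%.
Bonds outstanding: weight = 16980.8137/42166.6117 = 0.4027; after-tax cost = 8.72% × (1 − 24%) = 6.6272%.
WACC = 0.5973 × 11.5000% + 0.4027 × 6.6272% = 9.5377%.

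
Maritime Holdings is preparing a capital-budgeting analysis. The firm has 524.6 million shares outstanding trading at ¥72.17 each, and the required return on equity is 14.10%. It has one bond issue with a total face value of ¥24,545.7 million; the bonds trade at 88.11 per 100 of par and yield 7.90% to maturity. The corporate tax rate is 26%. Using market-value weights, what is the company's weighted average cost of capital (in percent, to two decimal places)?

Market value of equity E = 72.17 × 524.6m = 37860.382m. Market value of debt D = 24545.7m × 88.11/100 = 21627.21627m.
Total capital V = 37860.382 + 21627.21627 = 59487.59827.
Equity: weight = 37860.382/59487.59827 = 0.6364; cost = 14.1%.
Bonds outstanding: weight = 21627.21627/59487.59827 = 0.3636; after-tax cost = 7.9% × (1 − 26%) = 5.8460%.
WACC = 0.6364 × 14.1000% + 0.3636 × 5.8460% = 11.0992%.

11.10%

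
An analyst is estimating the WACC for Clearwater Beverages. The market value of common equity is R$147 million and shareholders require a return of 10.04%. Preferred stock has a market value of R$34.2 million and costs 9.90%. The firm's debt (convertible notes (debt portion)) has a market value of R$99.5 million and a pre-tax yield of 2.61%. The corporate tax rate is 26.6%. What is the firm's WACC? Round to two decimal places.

7.14%

Total capital V = 147 + 34.2 + 99.5 = 280.7.
Equity: weight = 147/280.7 = 0.5237; cost = 10.04%.
Preferred: weight = 34.2/280.7 = 0.1218; cost = 9.9%.
Convertible notes (debt portion): weight = 99.5/280.7 = 0.3545; after-tax cost = 2.61% × (1 − 26.6%) = 1.9157%.
WACC = 0.5237 × 10.0400% + 0.1218 × 9.9000% + 0.3545 × 1.9157% = 7.1431%.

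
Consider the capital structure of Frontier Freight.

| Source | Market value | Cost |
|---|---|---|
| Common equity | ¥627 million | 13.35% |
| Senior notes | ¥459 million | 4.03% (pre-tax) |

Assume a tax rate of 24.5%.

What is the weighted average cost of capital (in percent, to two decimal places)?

Total capital V = 627 + 459 = 1086.
Equity: weight = 627/1086 = 0.5773; cost = 13.35%.
Senior notes: weight = 459/1086 = 0.4227; after-tax cost = 4.03% × (1 − 24.5%) = 3.0427%.
WACC = 0.5773 × 13.3500% + 0.4227 × 3.0427% = 8.9936%.

8.99%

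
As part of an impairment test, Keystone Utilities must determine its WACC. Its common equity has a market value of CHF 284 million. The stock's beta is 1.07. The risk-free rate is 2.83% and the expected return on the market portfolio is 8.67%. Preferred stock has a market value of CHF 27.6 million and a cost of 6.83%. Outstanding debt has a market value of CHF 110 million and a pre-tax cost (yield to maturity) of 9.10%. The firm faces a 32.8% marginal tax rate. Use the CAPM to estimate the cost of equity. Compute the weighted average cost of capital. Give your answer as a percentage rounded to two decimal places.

Market risk premium = 8.67% − 2.83% = 5.84%.
Cost of equity via CAPM: Re = 2.83% + 1.07 × 5.84% = 9.0788%.
Total capital V = 284 + 27.6 + 110 = 421.6.
Equity: weight = 284/421.6 = 0.6736; cost = 9.0788%.
Preferred: weight = 27.6/421.6 = 0.0655; cost = 6.83%.
Debt: weight = 110/421.6 = 0.2609; after-tax cost = 9.1% × (1 − 32.8%) = 6.1152%.
WACC = 0.6736 × 9.0788% + 0.0655 × 6.8300% + 0.2609 × 6.1152% = 8.1583%.

8.16%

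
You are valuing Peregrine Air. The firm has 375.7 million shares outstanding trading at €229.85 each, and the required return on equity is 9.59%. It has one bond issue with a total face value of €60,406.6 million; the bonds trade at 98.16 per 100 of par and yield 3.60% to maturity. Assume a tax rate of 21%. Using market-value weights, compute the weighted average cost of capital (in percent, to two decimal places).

6.84%

Market value of equity E = 229.85 × 375.7m = 86354.645m. Market value of debt D = 60406.6m × 98.16/100 = 59295.11856m.
Total capital V = 86354.645 + 59295.11856 = 145649.76356.
Equity: weight = 86354.645/145649.76356 = 0.5929; cost = 9.59%.
Bonds outstanding: weight = 59295.11856/145649.76356 = 0.4071; after-tax cost = 3.6% × (1 − 21%) = 2.8440%.
WACC = 0.5929 × 9.5900% + 0.4071 × 2.8440% = 6.8437%.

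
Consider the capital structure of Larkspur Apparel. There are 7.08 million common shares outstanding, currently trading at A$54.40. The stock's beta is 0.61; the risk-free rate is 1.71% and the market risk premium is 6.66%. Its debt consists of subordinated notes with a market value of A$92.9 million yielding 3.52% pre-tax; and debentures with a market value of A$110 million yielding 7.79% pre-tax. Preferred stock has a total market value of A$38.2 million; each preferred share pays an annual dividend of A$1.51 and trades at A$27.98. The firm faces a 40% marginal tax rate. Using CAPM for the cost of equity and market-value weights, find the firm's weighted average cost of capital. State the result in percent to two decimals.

5.01%

Cost of equity via CAPM: Re = 1.71% + 0.61 × 6.66% = 5.7726%.
Cost of preferred: Rp = 1.51 / 27.98 = 5.3967%.
Market value of equity E = 54.4 × 7.08m = 385.152m.
Total capital V = 385.152 + 38.2 + 92.9 + 110 = 626.252.
Equity: weight = 385.152/626.252 = 0.6150; cost = 5.7726%.
Preferred: weight = 38.2/626.252 = 0.0610; cost = 5.3967%.
Subordinated notes: weight = 92.9/626.252 = 0.1483; after-tax cost = 3.52% × (1 − 40%) = 2.1120%.
Debentures: weight = 110/626.252 = 0.1756; after-tax cost = 7.79% × (1 − 40%) = 4.6740%.
WACC = 0.6150 × 5.7726% + 0.0610 × 5.3967% + 0.1483 × 2.1120% + 0.1756 × 4.6740% = 5.0137%.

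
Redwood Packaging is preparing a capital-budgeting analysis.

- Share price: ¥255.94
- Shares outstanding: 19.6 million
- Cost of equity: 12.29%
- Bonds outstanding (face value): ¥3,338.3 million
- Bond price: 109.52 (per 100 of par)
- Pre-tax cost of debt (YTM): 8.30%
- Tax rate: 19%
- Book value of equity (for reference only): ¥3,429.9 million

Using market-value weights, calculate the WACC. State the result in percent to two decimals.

9.94%

Market value of equity E = 255.94 × 19.6m = 5016.424m. Market value of debt D = 3338.3m × 109.52/100 = 3656.10616m.
Total capital V = 5016.424 + 3656.10616 = 8672.53016.
Equity: weight = 5016.424/8672.53016 = 0.5784; cost = 12.29%.
Bonds outstanding: weight = 3656.10616/8672.53016 = 0.4216; after-tax cost = 8.3% × (1 − 19%) = 6.7230%.
WACC = 0.5784 × 12.2900% + 0.4216 × 6.7230% = 9.9431%.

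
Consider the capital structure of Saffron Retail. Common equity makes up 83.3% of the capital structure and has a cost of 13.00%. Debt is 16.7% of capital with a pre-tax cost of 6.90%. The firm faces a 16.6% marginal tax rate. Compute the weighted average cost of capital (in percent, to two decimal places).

11.79%

After-tax cost of debt = 6.9% × (1 − 16.6%) = 5.7546%.
WACC = 0.833 × 13.0000% + 0.167 × 5.7546% = 11.7900%.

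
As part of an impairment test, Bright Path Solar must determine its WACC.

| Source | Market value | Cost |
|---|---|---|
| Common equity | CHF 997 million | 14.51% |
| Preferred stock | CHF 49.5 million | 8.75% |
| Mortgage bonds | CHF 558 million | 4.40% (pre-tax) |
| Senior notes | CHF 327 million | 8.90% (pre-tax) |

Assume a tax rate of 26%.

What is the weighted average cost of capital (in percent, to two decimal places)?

Total capital V = 997 + 49.5 + 558 + 327 = 1931.5.
Equity: weight = 997/1931.5 = 0.5162; cost = 14.51%.
Preferred: weight = 49.5/1931.5 = 0.0256; cost = 8.75%.
Mortgage bonds: weight = 558/1931.5 = 0.2889; after-tax cost = 4.4% × (1 − 26%) = 3.2560%.
Senior notes: weight = 327/1931.5 = 0.1693; after-tax cost = 8.9% × (1 − 26%) = 6.5860%.
WACC = 0.5162 × 14.5100% + 0.0256 × 8.7500% + 0.2889 × 3.2560% + 0.1693 × 6.5860% = 9.7696%.

9.77%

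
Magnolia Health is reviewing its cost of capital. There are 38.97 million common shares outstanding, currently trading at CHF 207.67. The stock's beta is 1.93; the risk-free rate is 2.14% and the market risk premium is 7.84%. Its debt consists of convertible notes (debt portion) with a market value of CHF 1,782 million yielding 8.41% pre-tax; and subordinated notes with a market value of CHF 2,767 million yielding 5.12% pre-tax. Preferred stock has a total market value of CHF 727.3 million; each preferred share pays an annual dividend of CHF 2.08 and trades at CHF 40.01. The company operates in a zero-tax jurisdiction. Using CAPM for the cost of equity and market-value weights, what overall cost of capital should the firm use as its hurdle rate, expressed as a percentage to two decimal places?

Cost of equity via CAPM: Re = 2.14% + 1.93 × 7.84% = 17.2712%.
Cost of preferred: Rp = 2.08 / 40.01 = 5.1987%.
Market value of equity E = 207.67 × 38.97m = 8092.8999m.
Total capital V = 8092.8999 + 727.3 + 1782 + 2767 = 13369.1999.
Equity: weight = 8092.8999/13369.1999 = 0.6053; cost = 17.2712%.
Preferred: weight = 727.3/13369.1999 = 0.0544; cost = 5.1987%.
Convertible notes (debt portion): weight = 1782/13369.1999 = 0.1333; after-tax cost = 8.41% × (1 − 0%) = 8.4100%.
Subordinated notes: weight = 2767/13369.1999 = 0.2070; after-tax cost = 5.12% × (1 − 0%) = 5.1200%.
WACC = 0.6053 × 17.2712% + 0.0544 × 5.1987% + 0.1333 × 8.4100% + 0.2070 × 5.1200% = 12.9184%.

12.92%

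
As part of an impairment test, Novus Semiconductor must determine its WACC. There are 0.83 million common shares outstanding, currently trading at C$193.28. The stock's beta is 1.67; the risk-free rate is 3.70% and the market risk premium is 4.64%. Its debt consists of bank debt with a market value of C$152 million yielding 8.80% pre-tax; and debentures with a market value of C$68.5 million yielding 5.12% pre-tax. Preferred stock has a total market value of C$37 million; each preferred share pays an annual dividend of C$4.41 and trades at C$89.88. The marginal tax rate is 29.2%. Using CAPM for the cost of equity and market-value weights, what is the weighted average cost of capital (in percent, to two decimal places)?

Cost of equity via CAPM: Re = 3.7% + 1.67 × 4.64% = 11.4488%.
Cost of preferred: Rp = 4.41 / 89.88 = 4.9065%.
Market value of equity E = 193.28 × 0.83m = 160.4224m.
Total capital V = 160.4224 + 37 + 152 + 68.5 = 417.9224.
Equity: weight = 160.4224/417.9224 = 0.3839; cost = 11.4488%.
Preferred: weight = 37/417.9224 = 0.0885; cost = 4.9065%.
Bank debt: weight = 152/417.9224 = 0.3637; after-tax cost = 8.8% × (1 − 29.2%) = 6.2304%.
Debentures: weight = 68.5/417.9224 = 0.1639; after-tax cost = 5.12% × (1 − 29.2%) = 3.6250%.
WACC = 0.3839 × 11.4488% + 0.0885 × 4.9065% + 0.3637 × 6.2304% + 0.1639 × 3.6250% = 7.6893%.

7.69%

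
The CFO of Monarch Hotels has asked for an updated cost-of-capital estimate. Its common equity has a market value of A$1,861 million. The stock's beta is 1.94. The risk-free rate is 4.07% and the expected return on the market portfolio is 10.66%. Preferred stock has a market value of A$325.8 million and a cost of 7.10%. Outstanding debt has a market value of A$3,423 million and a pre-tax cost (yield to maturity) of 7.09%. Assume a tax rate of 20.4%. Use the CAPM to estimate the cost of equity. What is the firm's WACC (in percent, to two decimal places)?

9.45%

Market risk premium = 10.66% − 4.07% = 6.59%.
Cost of equity via CAPM: Re = 4.07% + 1.94 × 6.59% = 16.8546%.
Total capital V = 1861 + 325.8 + 3423 = 5609.8.
Equity: weight = 1861/5609.8 = 0.3317; cost = 16.8546%.
Preferred: weight = 325.8/5609.8 = 0.0581; cost = 7.1%.
Debt: weight = 3423/5609.8 = 0.6102; after-tax cost = 7.09% × (1 − 20.4%) = 5.6436%.
WACC = 0.3317 × 16.8546% + 0.0581 × 7.1000% + 0.6102 × 5.6436% = 9.4474%.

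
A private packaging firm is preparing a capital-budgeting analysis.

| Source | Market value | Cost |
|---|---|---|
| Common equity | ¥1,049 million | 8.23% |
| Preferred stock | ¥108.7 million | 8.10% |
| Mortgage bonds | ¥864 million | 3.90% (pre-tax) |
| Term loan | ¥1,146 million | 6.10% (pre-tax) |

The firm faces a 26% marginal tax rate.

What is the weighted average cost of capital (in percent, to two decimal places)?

Total capital V = 1049 + 108.7 + 864 + 1146 = 3167.7.
Equity: weight = 1049/3167.7 = 0.3312; cost = 8.23%.
Preferred: weight = 108.7/3167.7 = 0.0343; cost = 8.1%.
Mortgage bonds: weight = 864/3167.7 = 0.2728; after-tax cost = 3.9% × (1 − 26%) = 2.8860%.
Term loan: weight = 1146/3167.7 = 0.3618; after-tax cost = 6.1% × (1 − 26%) = 4.5140%.
WACC = 0.3312 × 8.2300% + 0.0343 × 8.1000% + 0.2728 × 2.8860% + 0.3618 × 4.5140% = 5.4236%.

5.42%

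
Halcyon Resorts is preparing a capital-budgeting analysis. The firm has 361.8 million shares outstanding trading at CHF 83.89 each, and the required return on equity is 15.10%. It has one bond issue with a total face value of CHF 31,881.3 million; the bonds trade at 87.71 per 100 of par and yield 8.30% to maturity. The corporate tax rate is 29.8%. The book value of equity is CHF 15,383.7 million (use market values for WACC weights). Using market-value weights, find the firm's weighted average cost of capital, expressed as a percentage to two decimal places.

Market value of equity E = 83.89 × 361.8m = 30351.402m. Market value of debt D = 31881.3m × 87.71/100 = 27963.08823m.
Total capital V = 30351.402 + 27963.08823 = 58314.49023.
Equity: weight = 30351.402/58314.49023 = 0.5205; cost = 15.1%.
Bonds outstanding: weight = 27963.08823/58314.49023 = 0.4795; after-tax cost = 8.3% × (1 − 29.8%) = 5.8266%.
WACC = 0.5205 × 15.1000% + 0.4795 × 5.8266% = 10.6532%.

10.65%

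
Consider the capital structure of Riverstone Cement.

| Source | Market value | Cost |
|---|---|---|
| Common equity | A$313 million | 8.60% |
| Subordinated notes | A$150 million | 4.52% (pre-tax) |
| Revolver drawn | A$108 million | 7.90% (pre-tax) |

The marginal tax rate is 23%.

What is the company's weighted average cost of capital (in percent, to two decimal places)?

Total capital V = 313 + 150 + 108 = 571.
Equity: weight = 313/571 = 0.5482; cost = 8.6%.
Subordinated notes: weight = 150/571 = 0.2627; after-tax cost = 4.52% × (1 − 23%) = 3.4804%.
Revolver drawn: weight = 108/571 = 0.1891; after-tax cost = 7.9% × (1 − 23%) = 6.0830%.
WACC = 0.5482 × 8.6000% + 0.2627 × 3.4804% + 0.1891 × 6.0830% = 6.7790%.

6.78%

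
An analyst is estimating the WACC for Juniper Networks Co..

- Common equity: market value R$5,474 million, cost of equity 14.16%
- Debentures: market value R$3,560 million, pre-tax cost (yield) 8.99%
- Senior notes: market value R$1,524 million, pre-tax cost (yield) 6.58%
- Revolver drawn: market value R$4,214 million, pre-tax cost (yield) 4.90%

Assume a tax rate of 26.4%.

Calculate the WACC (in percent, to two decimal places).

8.37%

Total capital V = 5474 + 3560 + 1524 + 4214 = 14772.
Equity: weight = 5474/14772 = 0.3706; cost = 14.16%.
Debentures: weight = 3560/14772 = 0.2410; after-tax cost = 8.99% × (1 − 26.4%) = 6.6166%.
Senior notes: weight = 1524/14772 = 0.1032; after-tax cost = 6.58% × (1 − 26.4%) = 4.8429%.
Revolver drawn: weight = 4214/14772 = 0.2853; after-tax cost = 4.9% × (1 − 26.4%) = 3.6064%.
WACC = 0.3706 × 14.1600% + 0.2410 × 6.6166% + 0.1032 × 4.8429% + 0.2853 × 3.6064% = 8.3702%.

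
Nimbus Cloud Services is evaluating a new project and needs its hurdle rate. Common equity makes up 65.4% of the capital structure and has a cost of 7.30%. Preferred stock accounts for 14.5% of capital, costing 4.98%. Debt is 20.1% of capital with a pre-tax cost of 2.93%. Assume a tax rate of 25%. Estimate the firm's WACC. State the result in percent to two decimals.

5.94%

After-tax cost of debt = 2.93% × (1 − 25%) = 2.1975%.
WACC = 0.654 × 7.3000% + 0.145 × 4.9800% + 0.201 × 2.1975% = 5.9380%.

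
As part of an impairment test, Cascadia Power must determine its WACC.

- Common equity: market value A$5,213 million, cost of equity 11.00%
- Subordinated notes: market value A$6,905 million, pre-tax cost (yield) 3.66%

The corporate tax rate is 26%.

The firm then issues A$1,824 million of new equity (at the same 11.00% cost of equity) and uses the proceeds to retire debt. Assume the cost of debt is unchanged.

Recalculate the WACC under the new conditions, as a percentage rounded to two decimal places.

7.52%

After the change:
Total capital V = 7037 + 5081 = 12118.
Equity: weight = 7037/12118 = 0.5807; cost = 11%.
Subordinated notes: weight = 5081/12118 = 0.4193; after-tax cost = 3.66% × (1 − 26%) = 2.7084%.
WACC = 0.5807 × 11.0000% + 0.4193 × 2.7084% = 7.5234%.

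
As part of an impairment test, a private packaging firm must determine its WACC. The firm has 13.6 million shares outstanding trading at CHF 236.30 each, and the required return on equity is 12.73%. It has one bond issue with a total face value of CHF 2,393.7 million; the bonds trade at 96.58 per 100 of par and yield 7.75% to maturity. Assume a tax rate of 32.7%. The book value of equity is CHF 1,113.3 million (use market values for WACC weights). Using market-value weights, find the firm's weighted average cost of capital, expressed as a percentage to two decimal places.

9.59%

Market value of equity E = 236.3 × 13.6m = 3213.68m. Market value of debt D = 2393.7m × 96.58/100 = 2311.83546m.
Total capital V = 3213.68 + 2311.83546 = 5525.51546.
Equity: weight = 3213.68/5525.51546 = 0.5816; cost = 12.73%.
Bonds outstanding: weight = 2311.83546/5525.51546 = 0.4184; after-tax cost = 7.75% × (1 − 32.7%) = 5.2157%.
WACC = 0.5816 × 12.7300% + 0.4184 × 5.2157% = 9.5861%.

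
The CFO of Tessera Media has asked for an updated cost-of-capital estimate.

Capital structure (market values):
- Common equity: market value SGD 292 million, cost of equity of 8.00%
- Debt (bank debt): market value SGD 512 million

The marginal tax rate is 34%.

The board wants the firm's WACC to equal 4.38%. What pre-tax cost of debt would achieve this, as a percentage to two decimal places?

3.51%

Total capital V = 292 + 512 = 804.
Equity weight = 292/804 = 0.3632.
Bank debt weight = 512/804 = 0.6368.
Equity contribution = 0.3632 × 8% = 2.9055%.
Remaining for debt = 4.38% − 2.9055% = 1.4745%.
Rd × (1 − 34%) × 0.6368 = 1.4745%  ⇒  Rd = 3.5083%.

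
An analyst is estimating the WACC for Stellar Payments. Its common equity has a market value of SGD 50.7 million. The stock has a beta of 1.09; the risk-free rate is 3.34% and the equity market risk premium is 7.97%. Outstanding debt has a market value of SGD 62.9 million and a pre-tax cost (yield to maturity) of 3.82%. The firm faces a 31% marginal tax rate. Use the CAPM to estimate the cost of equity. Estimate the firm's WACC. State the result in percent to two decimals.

Cost of equity via CAPM: Re = 3.34% + 1.09 × 7.97% = 12.0273%.
Total capital V = 50.7 + 62.9 = 113.6.
Equity: weight = 50.7/113.6 = 0.4463; cost = 12.0273%.
Debt: weight = 62.9/113.6 = 0.5537; after-tax cost = 3.82% × (1 − 31%) = 2.6358%.
WACC = 0.4463 × 12.0273% + 0.5537 × 2.6358% = 6.8273%.

6.83%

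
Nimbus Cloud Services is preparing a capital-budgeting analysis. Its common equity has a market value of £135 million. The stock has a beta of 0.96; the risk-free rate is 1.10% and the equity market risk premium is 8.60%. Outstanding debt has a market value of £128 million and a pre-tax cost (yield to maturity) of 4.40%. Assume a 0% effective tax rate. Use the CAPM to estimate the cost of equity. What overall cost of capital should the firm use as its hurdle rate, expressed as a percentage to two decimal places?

Cost of equity via CAPM: Re = 1.1% + 0.96 × 8.6% = 9.3560%.
Total capital V = 135 + 128 = 263.
Equity: weight = 135/263 = 0.5133; cost = 9.356%.
Debt: weight = 128/263 = 0.4867; after-tax cost = 4.4% × (1 − 0%) = 4.4000%.
WACC = 0.5133 × 9.3560% + 0.4867 × 4.4000% = 6.9440%.

6.94%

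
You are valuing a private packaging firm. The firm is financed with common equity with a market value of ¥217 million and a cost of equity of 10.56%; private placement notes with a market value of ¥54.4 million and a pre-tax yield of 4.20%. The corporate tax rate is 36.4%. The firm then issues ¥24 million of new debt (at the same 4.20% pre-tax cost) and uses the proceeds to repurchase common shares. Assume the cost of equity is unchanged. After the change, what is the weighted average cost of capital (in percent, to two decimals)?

After the change:
Total capital V = 193 + 78.4 = 271.4.
Equity: weight = 193/271.4 = 0.7111; cost = 10.56%.
Private placement notes: weight = 78.4/271.4 = 0.2889; after-tax cost = 4.2% × (1 − 36.4%) = 2.6712%.
WACC = 0.7111 × 10.5600% + 0.2889 × 2.6712% = 8.2811%.

8.28%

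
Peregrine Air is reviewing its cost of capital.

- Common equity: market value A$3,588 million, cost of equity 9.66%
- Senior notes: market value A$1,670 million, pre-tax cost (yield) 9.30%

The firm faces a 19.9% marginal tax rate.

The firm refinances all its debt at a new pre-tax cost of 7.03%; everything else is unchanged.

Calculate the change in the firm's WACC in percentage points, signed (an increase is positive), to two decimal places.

Current WACC:
Total capital V = 3588 + 1670 = 5258.
Equity: weight = 3588/5258 = 0.6824; cost = 9.66%.
Senior notes: weight = 1670/5258 = 0.3176; after-tax cost = 9.3% × (1 − 19.9%) = 7.4493%.
WACC = 0.6824 × 9.6600% + 0.3176 × 7.4493% = 8.9579%.
After the change:
Total capital V = 3588 + 1670 = 5258.
Equity: weight = 3588/5258 = 0.6824; cost = 9.66%.
Senior notes: weight = 1670/5258 = 0.3176; after-tax cost = 7.03% × (1 − 19.9%) = 5.6310%.
WACC = 0.6824 × 9.6600% + 0.3176 × 5.6310% = 8.3804%.
Change in WACC = 8.3804% − 8.9579% = -0.5775 pp.

-0.58 pp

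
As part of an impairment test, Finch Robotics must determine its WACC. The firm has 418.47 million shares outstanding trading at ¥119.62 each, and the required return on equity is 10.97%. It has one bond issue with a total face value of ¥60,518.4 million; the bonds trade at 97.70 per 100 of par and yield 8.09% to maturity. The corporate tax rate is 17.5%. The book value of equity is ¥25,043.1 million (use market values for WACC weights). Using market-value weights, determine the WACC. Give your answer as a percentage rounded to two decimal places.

Market value of equity E = 119.62 × 418.47m = 50057.3814m. Market value of debt D = 60518.4m × 97.7/100 = 59126.4768m.
Total capital V = 50057.3814 + 59126.4768 = 109183.8582.
Equity: weight = 50057.3814/109183.8582 = 0.4585; cost = 10.97%.
Bonds outstanding: weight = 59126.4768/109183.8582 = 0.5415; after-tax cost = 8.09% × (1 − 17.5%) = 6.6742%.
WACC = 0.4585 × 10.9700% + 0.5415 × 6.6742% = 8.6437%.

8.64%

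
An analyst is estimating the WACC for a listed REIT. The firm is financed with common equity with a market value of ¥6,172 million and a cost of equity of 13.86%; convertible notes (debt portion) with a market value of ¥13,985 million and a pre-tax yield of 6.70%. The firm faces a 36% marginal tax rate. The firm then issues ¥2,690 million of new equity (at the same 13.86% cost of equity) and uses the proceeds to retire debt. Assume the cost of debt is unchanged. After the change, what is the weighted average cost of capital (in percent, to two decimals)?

8.50%

After the change:
Total capital V = 8862 + 11295 = 20157.
Equity: weight = 8862/20157 = 0.4396; cost = 13.86%.
Convertible notes (debt portion): weight = 11295/20157 = 0.5604; after-tax cost = 6.7% × (1 − 36%) = 4.2880%.
WACC = 0.4396 × 13.8600% + 0.5604 × 4.2880% = 8.4963%.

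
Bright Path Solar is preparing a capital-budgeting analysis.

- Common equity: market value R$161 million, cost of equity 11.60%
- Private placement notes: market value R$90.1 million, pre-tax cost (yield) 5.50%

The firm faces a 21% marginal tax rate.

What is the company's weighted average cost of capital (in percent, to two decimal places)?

9.00%

Total capital V = 161 + 90.1 = 251.1.
Equity: weight = 161/251.1 = 0.6412; cost = 11.6%.
Private placement notes: weight = 90.1/251.1 = 0.3588; after-tax cost = 5.5% × (1 − 21%) = 4.3450%.
WACC = 0.6412 × 11.6000% + 0.3588 × 4.3450% = 8.9968%.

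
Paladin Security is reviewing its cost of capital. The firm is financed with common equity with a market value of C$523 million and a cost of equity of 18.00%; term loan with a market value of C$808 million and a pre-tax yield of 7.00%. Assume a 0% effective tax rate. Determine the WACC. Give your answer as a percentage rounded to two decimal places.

11.32%

Total capital V = 523 + 808 = 1331.
Equity: weight = 523/1331 = 0.3929; cost = 18%.
Term loan: weight = 808/1331 = 0.6071; after-tax cost = 7% × (1 − 0%) = 7.0000%.
WACC = 0.3929 × 18.0000% + 0.6071 × 7.0000% = 11.3223%.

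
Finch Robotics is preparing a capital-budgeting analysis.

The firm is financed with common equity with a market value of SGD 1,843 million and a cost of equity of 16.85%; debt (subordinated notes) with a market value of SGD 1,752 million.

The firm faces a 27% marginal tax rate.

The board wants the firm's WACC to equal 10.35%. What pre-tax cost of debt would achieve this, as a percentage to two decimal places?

4.81%

Total capital V = 1843 + 1752 = 3595.
Equity weight = 1843/3595 = 0.5127.
Subordinated notes weight = 1752/3595 = 0.4873.
Equity contribution = 0.5127 × 16.85% = 8.6383%.
Remaining for debt = 10.35% − 8.6383% = 1.7117%.
Rd × (1 − 27%) × 0.4873 = 1.7117%  ⇒  Rd = 4.8115%.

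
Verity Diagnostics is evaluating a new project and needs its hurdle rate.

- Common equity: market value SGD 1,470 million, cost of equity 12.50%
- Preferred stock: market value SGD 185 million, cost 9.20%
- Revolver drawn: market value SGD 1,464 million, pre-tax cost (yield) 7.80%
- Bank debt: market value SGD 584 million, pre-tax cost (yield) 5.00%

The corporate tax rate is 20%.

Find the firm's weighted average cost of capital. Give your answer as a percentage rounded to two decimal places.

8.52%

Total capital V = 1470 + 185 + 1464 + 584 = 3703.
Equity: weight = 1470/3703 = 0.3970; cost = 12.5%.
Preferred: weight = 185/3703 = 0.0500; cost = 9.2%.
Revolver drawn: weight = 1464/3703 = 0.3954; after-tax cost = 7.8% × (1 − 20%) = 6.2400%.
Bank debt: weight = 584/3703 = 0.1577; after-tax cost = 5% × (1 − 20%) = 4.0000%.
WACC = 0.3970 × 12.5000% + 0.0500 × 9.2000% + 0.3954 × 6.2400% + 0.1577 × 4.0000% = 8.5197%.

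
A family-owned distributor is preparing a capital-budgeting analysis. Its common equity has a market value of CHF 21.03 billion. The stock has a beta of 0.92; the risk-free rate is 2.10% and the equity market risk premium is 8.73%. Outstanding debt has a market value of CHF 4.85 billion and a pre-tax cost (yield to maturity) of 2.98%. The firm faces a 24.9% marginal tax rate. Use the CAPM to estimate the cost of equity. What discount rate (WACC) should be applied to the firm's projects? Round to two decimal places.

8.65%

Cost of equity via CAPM: Re = 2.1% + 0.92 × 8.73% = 10.1316%.
Total capital V = 21.03 + 4.85 = 25.88.
Equity: weight = 21.03/25.88 = 0.8126; cost = 10.1316%.
Debt: weight = 4.85/25.88 = 0.1874; after-tax cost = 2.98% × (1 − 24.9%) = 2.2380%.
WACC = 0.8126 × 10.1316% + 0.1874 × 2.2380% = 8.6523%.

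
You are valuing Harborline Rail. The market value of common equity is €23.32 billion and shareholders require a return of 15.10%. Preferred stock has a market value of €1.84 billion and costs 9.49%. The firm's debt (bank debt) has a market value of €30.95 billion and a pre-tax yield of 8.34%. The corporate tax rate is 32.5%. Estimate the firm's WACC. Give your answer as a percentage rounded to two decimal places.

9.69%

Total capital V = 23.32 + 1.84 + 30.95 = 56.11.
Equity: weight = 23.32/56.11 = 0.4156; cost = 15.1%.
Preferred: weight = 1.84/56.11 = 0.0328; cost = 9.49%.
Bank debt: weight = 30.95/56.11 = 0.5516; after-tax cost = 8.34% × (1 − 32.5%) = 5.6295%.
WACC = 0.4156 × 15.1000% + 0.0328 × 9.4900% + 0.5516 × 5.6295% = 9.6922%.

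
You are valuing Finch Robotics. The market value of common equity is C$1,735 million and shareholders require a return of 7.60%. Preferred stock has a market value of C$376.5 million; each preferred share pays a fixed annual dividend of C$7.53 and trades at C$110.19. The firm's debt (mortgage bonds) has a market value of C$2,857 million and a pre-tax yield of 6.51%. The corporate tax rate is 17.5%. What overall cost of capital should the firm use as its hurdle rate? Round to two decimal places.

6.26%

Cost of preferred: Rp = 7.53 / 110.19 = 6.8337%.
Total capital V = 1735 + 376.5 + 2857 = 4968.5.
Equity: weight = 1735/4968.5 = 0.3492; cost = 7.6%.
Preferred: weight = 376.5/4968.5 = 0.0758; cost = 6.8337%.
Mortgage bonds: weight = 2857/4968.5 = 0.5750; after-tax cost = 6.51% × (1 − 17.5%) = 5.3707%.
WACC = 0.3492 × 7.6000% + 0.0758 × 6.8337% + 0.5750 × 5.3707% = 6.2601%.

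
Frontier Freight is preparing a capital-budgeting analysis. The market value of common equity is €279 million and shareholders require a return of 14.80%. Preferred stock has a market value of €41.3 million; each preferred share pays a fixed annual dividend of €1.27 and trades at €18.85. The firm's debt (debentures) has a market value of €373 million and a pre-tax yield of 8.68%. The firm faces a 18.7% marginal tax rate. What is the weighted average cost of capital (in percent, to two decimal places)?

Cost of preferred: Rp = 1.27 / 18.85 = 6.7374%.
Total capital V = 279 + 41.3 + 373 = 693.3.
Equity: weight = 279/693.3 = 0.4024; cost = 14.8%.
Preferred: weight = 41.3/693.3 = 0.0596; cost = 6.7374%.
Debentures: weight = 373/693.3 = 0.5380; after-tax cost = 8.68% × (1 − 18.7%) = 7.0568%.
WACC = 0.4024 × 14.8000% + 0.0596 × 6.7374% + 0.5380 × 7.0568% = 10.1538%.

10.15%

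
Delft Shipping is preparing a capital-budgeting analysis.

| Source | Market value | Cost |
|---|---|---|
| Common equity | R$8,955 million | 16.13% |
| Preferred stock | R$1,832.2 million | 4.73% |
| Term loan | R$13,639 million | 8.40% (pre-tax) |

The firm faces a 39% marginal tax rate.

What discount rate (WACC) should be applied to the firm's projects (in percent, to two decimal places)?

Total capital V = 8955 + 1832.2 + 13639 = 24426.2.
Equity: weight = 8955/24426.2 = 0.3666; cost = 16.13%.
Preferred: weight = 1832.2/24426.2 = 0.0750; cost = 4.73%.
Term loan: weight = 13639/24426.2 = 0.5584; after-tax cost = 8.4% × (1 − 39%) = 5.1240%.
WACC = 0.3666 × 16.1300% + 0.0750 × 4.7300% + 0.5584 × 5.1240% = 9.1294%.

9.13%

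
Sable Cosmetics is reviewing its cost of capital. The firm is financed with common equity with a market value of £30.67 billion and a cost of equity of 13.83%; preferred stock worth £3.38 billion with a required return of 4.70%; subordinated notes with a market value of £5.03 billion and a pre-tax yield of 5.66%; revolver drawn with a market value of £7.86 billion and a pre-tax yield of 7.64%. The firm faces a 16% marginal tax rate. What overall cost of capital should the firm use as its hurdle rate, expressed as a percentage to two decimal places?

Total capital V = 30.67 + 3.38 + 5.03 + 7.86 = 46.94.
Equity: weight = 30.67/46.94 = 0.6534; cost = 13.83%.
Preferred: weight = 3.38/46.94 = 0.0720; cost = 4.7%.
Subordinated notes: weight = 5.03/46.94 = 0.1072; after-tax cost = 5.66% × (1 − 16%) = 4.7544%.
Revolver drawn: weight = 7.86/46.94 = 0.1674; after-tax cost = 7.64% × (1 − 16%) = 6.4176%.
WACC = 0.6534 × 13.8300% + 0.0720 × 4.7000% + 0.1072 × 4.7544% + 0.1674 × 6.4176% = 10.9589%.

10.96%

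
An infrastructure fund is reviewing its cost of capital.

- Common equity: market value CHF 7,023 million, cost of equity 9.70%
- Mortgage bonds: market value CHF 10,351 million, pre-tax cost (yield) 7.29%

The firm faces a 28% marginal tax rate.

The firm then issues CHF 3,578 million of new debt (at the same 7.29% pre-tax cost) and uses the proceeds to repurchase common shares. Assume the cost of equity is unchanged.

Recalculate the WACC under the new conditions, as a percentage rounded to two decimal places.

After the change:
Total capital V = 3445 + 13929 = 17374.
Equity: weight = 3445/17374 = 0.1983; cost = 9.7%.
Mortgage bonds: weight = 13929/17374 = 0.8017; after-tax cost = 7.29% × (1 − 28%) = 5.2488%.
WACC = 0.1983 × 9.7000% + 0.8017 × 5.2488% = 6.1314%.

6.13%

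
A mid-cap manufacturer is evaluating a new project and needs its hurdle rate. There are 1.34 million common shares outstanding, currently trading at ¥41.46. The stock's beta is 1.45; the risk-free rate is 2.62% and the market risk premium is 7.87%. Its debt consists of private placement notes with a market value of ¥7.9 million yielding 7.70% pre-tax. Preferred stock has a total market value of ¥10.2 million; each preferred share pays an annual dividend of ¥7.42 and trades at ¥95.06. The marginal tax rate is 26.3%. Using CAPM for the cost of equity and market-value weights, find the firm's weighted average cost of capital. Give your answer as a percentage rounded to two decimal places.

12.27%

Cost of equity via CAPM: Re = 2.62% + 1.45 × 7.87% = 14.0315%.
Cost of preferred: Rp = 7.42 / 95.06 = 7.8056%.
Market value of equity E = 41.46 × 1.34m = 55.5564m.
Total capital V = 55.5564 + 10.2 + 7.9 = 73.6564.
Equity: weight = 55.5564/73.6564 = 0.7543; cost = 14.0315%.
Preferred: weight = 10.2/73.6564 = 0.1385; cost = 7.8056%.
Private placement notes: weight = 7.9/73.6564 = 0.1073; after-tax cost = 7.7% × (1 − 26.3%) = 5.6749%.
WACC = 0.7543 × 14.0315% + 0.1385 × 7.8056% + 0.1073 × 5.6749% = 12.2730%.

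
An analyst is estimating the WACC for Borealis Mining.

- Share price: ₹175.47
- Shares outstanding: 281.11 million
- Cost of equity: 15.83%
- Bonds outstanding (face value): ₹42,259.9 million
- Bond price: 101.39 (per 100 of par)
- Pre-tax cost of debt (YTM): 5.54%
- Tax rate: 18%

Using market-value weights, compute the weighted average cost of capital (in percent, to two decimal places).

Market value of equity E = 175.47 × 281.11m = 49326.3717m. Market value of debt D = 42259.9m × 101.39/100 = 42847.31261m.
Total capital V = 49326.3717 + 42847.31261 = 92173.68431.
Equity: weight = 49326.3717/92173.68431 = 0.5351; cost = 15.83%.
Bonds outstanding: weight = 42847.31261/92173.68431 = 0.4649; after-tax cost = 5.54% × (1 − 18%) = 4.5428%.
WACC = 0.5351 × 15.8300% + 0.4649 × 4.5428% = 10.5831%.

10.58%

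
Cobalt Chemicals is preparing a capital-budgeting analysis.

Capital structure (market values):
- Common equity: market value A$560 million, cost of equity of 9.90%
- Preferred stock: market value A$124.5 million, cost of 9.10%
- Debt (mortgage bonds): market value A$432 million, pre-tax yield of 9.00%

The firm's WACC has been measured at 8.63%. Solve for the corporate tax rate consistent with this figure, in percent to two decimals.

23.91%

Total capital V = 560 + 124.5 + 432 = 1116.5.
Equity weight = 560/1116.5 = 0.5016.
Preferred weight = 124.5/1116.5 = 0.1115.
Mortgage bonds weight = 432/1116.5 = 0.3869.
Equity contribution = 0.5016 × 9.9% = 4.9655%.
Preferred contribution = 0.1115 × 9.1% = 1.0147%.
Debt contribution must be 8.63% − 5.9803% = 2.6497%.
0.3869 × 9% × (1 − T) = 2.6497%  ⇒  (1 − T) = 0.7609.
T = 23.9083%.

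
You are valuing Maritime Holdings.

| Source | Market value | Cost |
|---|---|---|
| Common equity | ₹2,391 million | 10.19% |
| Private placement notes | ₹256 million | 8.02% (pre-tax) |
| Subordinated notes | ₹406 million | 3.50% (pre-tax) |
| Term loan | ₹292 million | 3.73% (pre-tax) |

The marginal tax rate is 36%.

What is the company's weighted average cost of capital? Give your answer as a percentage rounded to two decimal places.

8.16%

Total capital V = 2391 + 256 + 406 + 292 = 3345.
Equity: weight = 2391/3345 = 0.7148; cost = 10.19%.
Private placement notes: weight = 256/3345 = 0.0765; after-tax cost = 8.02% × (1 − 36%) = 5.1328%.
Subordinated notes: weight = 406/3345 = 0.1214; after-tax cost = 3.5% × (1 − 36%) = 2.2400%.
Term loan: weight = 292/3345 = 0.0873; after-tax cost = 3.73% × (1 − 36%) = 2.3872%.
WACC = 0.7148 × 10.1900% + 0.0765 × 5.1328% + 0.1214 × 2.2400% + 0.0873 × 2.3872% = 8.1569%.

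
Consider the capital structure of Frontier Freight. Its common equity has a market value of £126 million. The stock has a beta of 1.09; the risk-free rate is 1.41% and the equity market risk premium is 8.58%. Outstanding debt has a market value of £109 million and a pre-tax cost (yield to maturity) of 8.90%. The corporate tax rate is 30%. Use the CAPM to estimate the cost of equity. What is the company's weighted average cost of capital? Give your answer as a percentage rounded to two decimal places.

Cost of equity via CAPM: Re = 1.41% + 1.09 × 8.58% = 10.7622%.
Total capital V = 126 + 109 = 235.
Equity: weight = 126/235 = 0.5362; cost = 10.7622%.
Debt: weight = 109/235 = 0.4638; after-tax cost = 8.9% × (1 − 30%) = 6.2300%.
WACC = 0.5362 × 10.7622% + 0.4638 × 6.2300% = 8.6600%.

8.66%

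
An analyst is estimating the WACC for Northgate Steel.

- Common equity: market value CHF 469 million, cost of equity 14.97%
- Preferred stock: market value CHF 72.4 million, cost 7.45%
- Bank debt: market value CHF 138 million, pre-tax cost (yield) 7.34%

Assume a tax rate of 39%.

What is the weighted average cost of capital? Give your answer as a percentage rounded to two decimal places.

12.04%

Total capital V = 469 + 72.4 + 138 = 679.4.
Equity: weight = 469/679.4 = 0.6903; cost = 14.97%.
Preferred: weight = 72.4/679.4 = 0.1066; cost = 7.45%.
Bank debt: weight = 138/679.4 = 0.2031; after-tax cost = 7.34% × (1 − 39%) = 4.4774%.
WACC = 0.6903 × 14.9700% + 0.1066 × 7.4500% + 0.2031 × 4.4774% = 12.0374%.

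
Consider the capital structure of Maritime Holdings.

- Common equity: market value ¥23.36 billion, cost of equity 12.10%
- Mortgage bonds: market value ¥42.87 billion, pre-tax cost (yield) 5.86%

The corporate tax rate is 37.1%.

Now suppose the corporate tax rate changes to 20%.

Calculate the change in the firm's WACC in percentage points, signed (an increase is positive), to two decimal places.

Current WACC:
Total capital V = 23.36 + 42.87 = 66.23.
Equity: weight = 23.36/66.23 = 0.3527; cost = 12.1%.
Mortgage bonds: weight = 42.87/66.23 = 0.6473; after-tax cost = 5.86% × (1 − 37.1%) = 3.6859%.
WACC = 0.3527 × 12.1000% + 0.6473 × 3.6859% = 6.6537%.
After the change:
Total capital V = 23.36 + 42.87 = 66.23.
Equity: weight = 23.36/66.23 = 0.3527; cost = 12.1%.
Mortgage bonds: weight = 42.87/66.23 = 0.6473; after-tax cost = 5.86% × (1 − 20%) = 4.6880%.
WACC = 0.3527 × 12.1000% + 0.6473 × 4.6880% = 7.3023%.
Change in WACC = 7.3023% − 6.6537% = 0.6486 pp.

+0.65 pp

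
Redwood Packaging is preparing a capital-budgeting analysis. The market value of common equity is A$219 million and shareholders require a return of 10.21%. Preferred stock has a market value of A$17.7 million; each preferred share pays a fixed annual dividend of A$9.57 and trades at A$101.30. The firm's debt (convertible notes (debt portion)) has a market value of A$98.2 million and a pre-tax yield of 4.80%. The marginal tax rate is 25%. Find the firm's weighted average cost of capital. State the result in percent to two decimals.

8.23%

Cost of preferred: Rp = 9.57 / 101.3 = 9.4472%.
Total capital V = 219 + 17.7 + 98.2 = 334.9.
Equity: weight = 219/334.9 = 0.6539; cost = 10.21%.
Preferred: weight = 17.7/334.9 = 0.0529; cost = 9.4472%.
Convertible notes (debt portion): weight = 98.2/334.9 = 0.2932; after-tax cost = 4.8% × (1 − 25%) = 3.6000%.
WACC = 0.6539 × 10.2100% + 0.0529 × 9.4472% + 0.2932 × 3.6000% = 8.2315%.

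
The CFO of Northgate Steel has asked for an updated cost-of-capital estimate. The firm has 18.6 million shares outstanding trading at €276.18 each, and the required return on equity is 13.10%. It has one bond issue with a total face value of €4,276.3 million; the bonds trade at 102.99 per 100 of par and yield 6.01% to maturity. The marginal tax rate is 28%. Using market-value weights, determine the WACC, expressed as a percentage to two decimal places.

Market value of equity E = 276.18 × 18.6m = 5136.948m. Market value of debt D = 4276.3m × 102.99/100 = 4404.16137m.
Total capital V = 5136.948 + 4404.16137 = 9541.10937.
Equity: weight = 5136.948/9541.10937 = 0.5384; cost = 13.1%.
Bonds outstanding: weight = 4404.16137/9541.10937 = 0.4616; after-tax cost = 6.01% × (1 − 28%) = 4.3272%.
WACC = 0.5384 × 13.1000% + 0.4616 × 4.3272% = 9.0505%.

9.05%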